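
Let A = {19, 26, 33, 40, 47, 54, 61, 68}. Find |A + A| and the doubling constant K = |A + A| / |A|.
K = |A + A| / |A| = 15/8

Enumerate A + A = {a + b : a, b ∈ A}. With |A| = 8, there are |A|^2 = 64 ordered sum pairs; collecting distinct values, A + A = {38, 45, 52, 59, 66, 73, 80, 87, 94, 101, 108, 115, 122, 129, 136}, so |A + A| = 15. Thus K = 15/8. Here |A + A| = 2|A| − 1 = 15, the minimum possible — so K = 15/8 is minimal, which holds iff A is an arithmetic progression.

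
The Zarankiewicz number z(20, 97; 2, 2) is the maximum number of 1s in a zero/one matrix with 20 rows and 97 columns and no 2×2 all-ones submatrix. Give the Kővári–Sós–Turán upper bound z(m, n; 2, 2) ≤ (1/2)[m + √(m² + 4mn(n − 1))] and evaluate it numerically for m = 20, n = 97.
z(20, 97; 2, 2) ≤ (1/2)[20 + √(20² + 4·20·97·96)] = (1/2)[20 + √745360] = 441.6712

Kővári–Sós–Turán: let r_1, ..., r_20 be the row sums and z = Σ r_i the total number of 1s. Each pair of columns can share at most one row with both entries 1 (else a 2×2 all-ones block appears), so Σ_i C(r_i, 2) ≤ C(97, 2) = 4656. By convexity Σ_i C(r_i, 2) ≥ 20·C(z/20, 2) = z(z − 20)/(2·20), giving z² − 20z − 20·97·96 ≤ 0 and hence z ≤ (1/2)[20 + √(400 + 4·186240)] = (1/2)[20 + √745360] ≈ (1/2)(20 + 863.3423) = 441.6712.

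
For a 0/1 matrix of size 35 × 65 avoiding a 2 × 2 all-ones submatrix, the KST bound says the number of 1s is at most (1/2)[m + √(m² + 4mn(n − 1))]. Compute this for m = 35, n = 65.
z(35, 65; 2, 2) ≤ (1/2)[35 + √(35² + 4·35·65·64)] = (1/2)[35 + √583625] = 399.4768

Kővári–Sós–Turán: let r_1, ..., r_35 be the row sums and z = Σ r_i the total number of 1s. Each pair of columns can share at most one row with both entries 1 (else a 2×2 all-ones block appears), so Σ_i C(r_i, 2) ≤ C(65, 2) = 2080. By convexity Σ_i C(r_i, 2) ≥ 35·C(z/35, 2) = z(z − 35)/(2·35), giving z² − 35z − 35·65·64 ≤ 0 and hence z ≤ (1/2)[35 + √(1225 + 4·145600)] = (1/2)[35 + √583625] ≈ (1/2)(35 + 763.9535) = 399.4768.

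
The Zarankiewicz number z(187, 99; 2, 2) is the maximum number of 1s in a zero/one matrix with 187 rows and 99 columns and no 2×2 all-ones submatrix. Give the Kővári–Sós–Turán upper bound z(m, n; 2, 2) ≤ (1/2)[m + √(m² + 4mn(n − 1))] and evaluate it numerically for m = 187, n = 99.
z(187, 99; 2, 2) ≤ (1/2)[187 + √(187² + 4·187·99·98)] = (1/2)[187 + √7292065] = 1443.6912

Kővári–Sós–Turán: let r_1, ..., r_187 be the row sums and z = Σ r_i the total number of 1s. Each pair of columns can share at most one row with both entries 1 (else a 2×2 all-ones block appears), so Σ_i C(r_i, 2) ≤ C(99, 2) = 4851. By convexity Σ_i C(r_i, 2) ≥ 187·C(z/187, 2) = z(z − 187)/(2·187), giving z² − 187z − 187·99·98 ≤ 0 and hence z ≤ (1/2)[187 + √(34969 + 4·1814274)] = (1/2)[187 + √7292065] ≈ (1/2)(187 + 2700.3824) = 1443.6912.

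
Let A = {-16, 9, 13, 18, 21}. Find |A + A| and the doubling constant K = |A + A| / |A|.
K = |A + A| / |A| = 15/5 = 3

Enumerate A + A = {a + b : a, b ∈ A}. With |A| = 5, there are |A|^2 = 25 ordered sum pairs; collecting distinct values, A + A = {-32, -7, -3, 2, 5, 18, 22, 26, 27, 30, 31, 34, 36, 39, 42}, so |A + A| = 15. Thus K = 15/5 = 3. For comparison, the minimum possible |A + A| over all 5-element sets is 2·5 − 1 = 9 (so min K = 9/5), attained only by arithmetic progressions.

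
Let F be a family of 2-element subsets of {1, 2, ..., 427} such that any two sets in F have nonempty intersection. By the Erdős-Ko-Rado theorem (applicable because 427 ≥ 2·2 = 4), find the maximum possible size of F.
max |F| = C(426, 1) = 426

The Erdős-Ko-Rado theorem states: for n ≥ 2k, an intersecting family of k-subsets of an n-element set has size at most C(n − 1, k − 1), with equality for 'star' families {A ⊆ [n] : |A| = k, i ∈ A} (fix an element i). For n = 427, k = 2: C(426, 1) = 426.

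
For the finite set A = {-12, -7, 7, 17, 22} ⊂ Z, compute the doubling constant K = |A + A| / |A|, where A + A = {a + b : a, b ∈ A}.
K = |A + A| / |A| = 14/5

Enumerate A + A = {a + b : a, b ∈ A}. With |A| = 5, there are |A|^2 = 25 ordered sum pairs; collecting distinct values, A + A = {-24, -19, -14, -5, 0, 5, 10, 14, 15, 24, 29, 34, 39, 44}, so |A + A| = 14. Thus K = 14/5. For comparison, the minimum possible |A + A| over all 5-element sets is 2·5 − 1 = 9 (so min K = 9/5), attained only by arithmetic progressions.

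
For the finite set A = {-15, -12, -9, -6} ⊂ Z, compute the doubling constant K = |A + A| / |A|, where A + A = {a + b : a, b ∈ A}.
K = |A + A| / |A| = 7/4

Enumerate A + A = {a + b : a, b ∈ A}. With |A| = 4, there are |A|^2 = 16 ordered sum pairs; collecting distinct values, A + A = {-30, -27, -24, -21, -18, -15, -12}, so |A + A| = 7. Thus K = 7/4. Here |A + A| = 2|A| − 1 = 7, the minimum possible — so K = 7/4 is minimal, which holds iff A is an arithmetic progression.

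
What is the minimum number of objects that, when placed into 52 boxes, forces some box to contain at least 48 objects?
n = (48 − 1)·52 + 1 = 2445

By the generalised pigeonhole principle, to guarantee some box contains ≥ r objects we need more than (r − 1) · k objects total. Threshold: n = (r − 1) · k + 1. With r = 48 and k = 52: n = 47 · 52 + 1 = 2444 + 1 = 2445. For n = 2444 = 47 · 52, we can put exactly 47 objects in every box, avoiding 48 in any single one — so 2445 is tight.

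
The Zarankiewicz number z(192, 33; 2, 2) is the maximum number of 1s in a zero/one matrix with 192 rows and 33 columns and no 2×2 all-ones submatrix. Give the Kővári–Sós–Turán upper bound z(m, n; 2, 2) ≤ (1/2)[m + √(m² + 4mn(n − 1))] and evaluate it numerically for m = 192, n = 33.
z(192, 33; 2, 2) ≤ (1/2)[192 + √(192² + 4·192·33·32)] = (1/2)[192 + √847872] = 556.3998

Kővári–Sós–Turán: let r_1, ..., r_192 be the row sums and z = Σ r_i the total number of 1s. Each pair of columns can share at most one row with both entries 1 (else a 2×2 all-ones block appears), so Σ_i C(r_i, 2) ≤ C(33, 2) = 528. By convexity Σ_i C(r_i, 2) ≥ 192·C(z/192, 2) = z(z − 192)/(2·192), giving z² − 192z − 192·33·32 ≤ 0 and hence z ≤ (1/2)[192 + √(36864 + 4·202752)] = (1/2)[192 + √847872] ≈ (1/2)(192 + 920.7997) = 556.3998.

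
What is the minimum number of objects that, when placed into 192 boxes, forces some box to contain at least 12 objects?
n = (12 − 1)·192 + 1 = 2113

By the generalised pigeonhole principle, to guarantee some box contains ≥ r objects we need more than (r − 1) · k objects total. Threshold: n = (r − 1) · k + 1. With r = 12 and k = 192: n = 11 · 192 + 1 = 2112 + 1 = 2113. For n = 2112 = 11 · 192, we can put exactly 11 objects in every box, avoiding 12 in any single one — so 2113 is tight.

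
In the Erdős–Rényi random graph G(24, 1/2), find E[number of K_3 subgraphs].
E[# K_3] = C(24, 3) · (1/2)^C(3, 2) = 2024 / 2^3 = 253

For each 3-subset S of vertices (there are C(24, 3) = 2024 such S), let X_S = 1 if S induces a K_3 (all C(3, 2) = 3 edges present). Then P(X_S = 1) = (1/2)^3 = 1/8. By linearity of expectation, E[# K_3] = C(24, 3) · (1/2)^3 = 2024 / 8 = 253.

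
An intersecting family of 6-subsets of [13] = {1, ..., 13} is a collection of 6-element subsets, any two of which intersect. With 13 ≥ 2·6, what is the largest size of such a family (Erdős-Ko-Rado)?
max |F| = C(12, 5) = 792

Erdős-Ko-Rado (1961): when n ≥ 2k, max |F| = C(n−1, k−1). The bound is attained by the star {A : i ∈ A} for any fixed i ∈ [n]. Here C(13−1, 6−1) = C(12, 5) = 792.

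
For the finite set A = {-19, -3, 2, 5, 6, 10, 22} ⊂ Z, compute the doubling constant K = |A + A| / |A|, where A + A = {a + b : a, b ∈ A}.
K = |A + A| / |A| = 25/7

Enumerate A + A = {a + b : a, b ∈ A}. With |A| = 7, there are |A|^2 = 49 ordered sum pairs; collecting distinct values, A + A = {-38, -22, -17, -14, -13, -9, -6, -1, 2, 3, 4, 7, 8, 10, 11, 12, 15, 16, 19, 20, 24, 27, 28, 32, 44}, so |A + A| = 25. Thus K = 25/7. For comparison, the minimum possible |A + A| over all 7-element sets is 2·7 − 1 = 13 (so min K = 13/7), attained only by arithmetic progressions.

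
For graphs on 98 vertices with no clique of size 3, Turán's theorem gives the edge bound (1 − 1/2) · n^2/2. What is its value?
Turán density bound = (1/2) · 98^2/2 = 2401

Turán's theorem: ex(n, K_{r+1}) is achieved by the complete r-partite Turán graph T(n, r) with parts as balanced as possible, and is at most (1 − 1/r) · n^2/2. For r = 2, n = 98: the density bound is (1/2) · 9604/2 = 2401. Since 2 ∣ 98, the Turán graph T(98, 2) has parts of equal size 49, and its edge count e(T(98, 2)) = 2401 attains the density bound exactly.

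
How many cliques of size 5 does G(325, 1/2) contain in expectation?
E[# K_5] = C(325, 5) · (1/2)^C(5, 2) = 29296150065 / 2^10 ≈ 28609521.547852

For each 5-subset S of vertices (there are C(325, 5) = 29296150065 such S), let X_S = 1 if S induces a K_5 (all C(5, 2) = 10 edges present). Then P(X_S = 1) = (1/2)^10 = 1/1024. By linearity of expectation, E[# K_5] = C(325, 5) · (1/2)^10 = 29296150065 / 1024 ≈ 28609521.547852.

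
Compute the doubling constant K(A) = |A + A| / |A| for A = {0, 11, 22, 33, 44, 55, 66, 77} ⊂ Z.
K = |A + A| / |A| = 15/8

Enumerate A + A = {a + b : a, b ∈ A}. With |A| = 8, there are |A|^2 = 64 ordered sum pairs; collecting distinct values, A + A = {0, 11, 22, 33, 44, 55, 66, 77, 88, 99, 110, 121, 132, 143, 154}, so |A + A| = 15. Thus K = 15/8. Here |A + A| = 2|A| − 1 = 15, the minimum possible — so K = 15/8 is minimal, which holds iff A is an arithmetic progression.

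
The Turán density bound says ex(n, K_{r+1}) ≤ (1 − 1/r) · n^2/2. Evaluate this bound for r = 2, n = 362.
Turán density bound = (1/2) · 362^2/2 = 32761

Turán's theorem: ex(n, K_{r+1}) is achieved by the complete r-partite Turán graph T(n, r) with parts as balanced as possible, and is at most (1 − 1/r) · n^2/2. For r = 2, n = 362: the density bound is (1/2) · 131044/2 = 32761. Since 2 ∣ 362, the Turán graph T(362, 2) has parts of equal size 181, and its edge count e(T(362, 2)) = 32761 attains the density bound exactly.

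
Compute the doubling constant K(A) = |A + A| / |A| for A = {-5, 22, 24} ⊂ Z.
K = |A + A| / |A| = 6/3 = 2

Enumerate A + A = {a + b : a, b ∈ A}. With |A| = 3, there are |A|^2 = 9 ordered sum pairs; collecting distinct values, A + A = {-10, 17, 19, 44, 46, 48}, so |A + A| = 6. Thus K = 6/3 = 2. For comparison, the minimum possible |A + A| over all 3-element sets is 2·3 − 1 = 5 (so min K = 5/3), attained only by arithmetic progressions.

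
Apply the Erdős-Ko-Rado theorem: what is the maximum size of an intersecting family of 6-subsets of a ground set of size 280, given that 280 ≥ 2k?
max |F| = C(279, 5) = 13589056305

Erdős-Ko-Rado (1961): when n ≥ 2k, max |F| = C(n−1, k−1). The bound is attained by the star {A : i ∈ A} for any fixed i ∈ [n]. Here C(280−1, 6−1) = C(279, 5) = 13589056305.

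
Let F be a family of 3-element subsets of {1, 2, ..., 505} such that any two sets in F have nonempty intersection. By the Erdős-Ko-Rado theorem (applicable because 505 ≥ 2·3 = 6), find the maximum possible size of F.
max |F| = C(504, 2) = 126756

The Erdős-Ko-Rado theorem states: for n ≥ 2k, an intersecting family of k-subsets of an n-element set has size at most C(n − 1, k − 1), with equality for 'star' families {A ⊆ [n] : |A| = k, i ∈ A} (fix an element i). For n = 505, k = 3: C(504, 2) = 126756.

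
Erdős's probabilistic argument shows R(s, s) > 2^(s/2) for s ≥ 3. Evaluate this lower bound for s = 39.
2^(39/2) = 741455.2002; so R(39, 39) > 741455.2002

Colour each edge of K_n uniformly at random with red/blue. The expected number of monochromatic K_39 is C(n, 39) · 2 · 2^(−C(39,2)). If C(n, 39) · 2^(1 − C(39,2)) < 1, then with positive probability no monochromatic K_39 exists, so R(39, 39) > n. The standard estimate C(n, 39) ≤ n^39/39! shows this inequality holds whenever n ≤ 2^(39/2) (since 39! · 2^(C(39,2) − 1) > 2^(39^2/2) ≥ n^39). Hence R(39, 39) > 2^(39/2) = 741455.2002.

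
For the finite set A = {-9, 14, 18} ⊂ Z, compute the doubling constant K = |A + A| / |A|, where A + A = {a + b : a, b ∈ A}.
K = |A + A| / |A| = 6/3 = 2

Enumerate A + A = {a + b : a, b ∈ A}. With |A| = 3, there are |A|^2 = 9 ordered sum pairs; collecting distinct values, A + A = {-18, 5, 9, 28, 32, 36}, so |A + A| = 6. Thus K = 6/3 = 2. For comparison, the minimum possible |A + A| over all 3-element sets is 2·3 − 1 = 5 (so min K = 5/3), attained only by arithmetic progressions.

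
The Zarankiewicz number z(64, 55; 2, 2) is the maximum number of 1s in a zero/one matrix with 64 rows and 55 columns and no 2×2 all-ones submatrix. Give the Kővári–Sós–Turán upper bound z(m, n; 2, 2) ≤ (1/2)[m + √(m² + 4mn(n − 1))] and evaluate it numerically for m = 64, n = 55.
z(64, 55; 2, 2) ≤ (1/2)[64 + √(64² + 4·64·55·54)] = (1/2)[64 + √764416] = 469.1544

Kővári–Sós–Turán: let r_1, ..., r_64 be the row sums and z = Σ r_i the total number of 1s. Each pair of columns can share at most one row with both entries 1 (else a 2×2 all-ones block appears), so Σ_i C(r_i, 2) ≤ C(55, 2) = 1485. By convexity Σ_i C(r_i, 2) ≥ 64·C(z/64, 2) = z(z − 64)/(2·64), giving z² − 64z − 64·55·54 ≤ 0 and hence z ≤ (1/2)[64 + √(4096 + 4·190080)] = (1/2)[64 + √764416] ≈ (1/2)(64 + 874.3089) = 469.1544.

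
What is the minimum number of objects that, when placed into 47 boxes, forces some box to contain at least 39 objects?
n = (39 − 1)·47 + 1 = 1787

By the generalised pigeonhole principle, to guarantee some box contains ≥ r objects we need more than (r − 1) · k objects total. Threshold: n = (r − 1) · k + 1. With r = 39 and k = 47: n = 38 · 47 + 1 = 1786 + 1 = 1787. For n = 1786 = 38 · 47, we can put exactly 38 objects in every box, avoiding 39 in any single one — so 1787 is tight.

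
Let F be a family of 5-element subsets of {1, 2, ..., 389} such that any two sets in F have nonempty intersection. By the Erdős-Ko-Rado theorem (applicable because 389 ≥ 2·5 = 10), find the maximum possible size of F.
max |F| = C(388, 4) = 929778465

The Erdős-Ko-Rado theorem states: for n ≥ 2k, an intersecting family of k-subsets of an n-element set has size at most C(n − 1, k − 1), with equality for 'star' families {A ⊆ [n] : |A| = k, i ∈ A} (fix an element i). For n = 389, k = 5: C(388, 4) = 929778465.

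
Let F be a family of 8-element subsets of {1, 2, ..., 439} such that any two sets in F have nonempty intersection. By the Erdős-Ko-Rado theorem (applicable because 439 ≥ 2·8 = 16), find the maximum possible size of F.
max |F| = C(438, 7) = 584739093226896

Erdős-Ko-Rado (1961): when n ≥ 2k, max |F| = C(n−1, k−1). The bound is attained by the star {A : i ∈ A} for any fixed i ∈ [n]. Here C(439−1, 8−1) = C(438, 7) = 584739093226896.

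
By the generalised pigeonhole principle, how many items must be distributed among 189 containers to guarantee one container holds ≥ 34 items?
n = (34 − 1)·189 + 1 = 6238

By the generalised pigeonhole principle, to guarantee some box contains ≥ r objects we need more than (r − 1) · k objects total. Threshold: n = (r − 1) · k + 1. With r = 34 and k = 189: n = 33 · 189 + 1 = 6237 + 1 = 6238. For n = 6237 = 33 · 189, we can put exactly 33 objects in every box, avoiding 34 in any single one — so 6238 is tight.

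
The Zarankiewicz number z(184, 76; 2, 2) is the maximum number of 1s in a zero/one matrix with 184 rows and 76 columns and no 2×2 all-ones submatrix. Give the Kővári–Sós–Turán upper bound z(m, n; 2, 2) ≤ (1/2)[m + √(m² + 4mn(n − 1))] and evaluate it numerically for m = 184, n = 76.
z(184, 76; 2, 2) ≤ (1/2)[184 + √(184² + 4·184·76·75)] = (1/2)[184 + √4229056] = 1120.2334

Kővári–Sós–Turán: let r_1, ..., r_184 be the row sums and z = Σ r_i the total number of 1s. Each pair of columns can share at most one row with both entries 1 (else a 2×2 all-ones block appears), so Σ_i C(r_i, 2) ≤ C(76, 2) = 2850. By convexity Σ_i C(r_i, 2) ≥ 184·C(z/184, 2) = z(z − 184)/(2·184), giving z² − 184z − 184·76·75 ≤ 0 and hence z ≤ (1/2)[184 + √(33856 + 4·1048800)] = (1/2)[184 + √4229056] ≈ (1/2)(184 + 2056.4669) = 1120.2334.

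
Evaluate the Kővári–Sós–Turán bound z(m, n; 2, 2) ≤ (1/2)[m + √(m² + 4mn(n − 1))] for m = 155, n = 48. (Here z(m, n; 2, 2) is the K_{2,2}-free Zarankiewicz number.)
z(155, 48; 2, 2) ≤ (1/2)[155 + √(155² + 4·155·48·47)] = (1/2)[155 + √1422745] = 673.8944

Kővári–Sós–Turán: let r_1, ..., r_155 be the row sums and z = Σ r_i the total number of 1s. Each pair of columns can share at most one row with both entries 1 (else a 2×2 all-ones block appears), so Σ_i C(r_i, 2) ≤ C(48, 2) = 1128. By convexity Σ_i C(r_i, 2) ≥ 155·C(z/155, 2) = z(z − 155)/(2·155), giving z² − 155z − 155·48·47 ≤ 0 and hence z ≤ (1/2)[155 + √(24025 + 4·349680)] = (1/2)[155 + √1422745] ≈ (1/2)(155 + 1192.7887) = 673.8944.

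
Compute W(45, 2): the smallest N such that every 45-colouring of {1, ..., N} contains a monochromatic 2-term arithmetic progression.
W(45, 2) = 45 + 1 = 46

A 2-term AP is any pair of integers, so a monochromatic 2-AP exists iff some colour is used at least twice. With 45 colours, the colouring i ↦ i on {1, ..., 45} uses each colour once, avoiding any monochromatic pair, so W(45, 2) > 45. For {1, ..., 46}, pigeonhole forces two integers of the same colour, which form a monochromatic 2-AP. Hence W(45, 2) = 46.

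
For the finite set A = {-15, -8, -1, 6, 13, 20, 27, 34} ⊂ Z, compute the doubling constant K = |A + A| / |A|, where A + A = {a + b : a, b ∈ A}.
K = |A + A| / |A| = 15/8

Enumerate A + A = {a + b : a, b ∈ A}. With |A| = 8, there are |A|^2 = 64 ordered sum pairs; collecting distinct values, A + A = {-30, -23, -16, -9, -2, 5, 12, 19, 26, 33, 40, 47, 54, 61, 68}, so |A + A| = 15. Thus K = 15/8. Here |A + A| = 2|A| − 1 = 15, the minimum possible — so K = 15/8 is minimal, which holds iff A is an arithmetic progression.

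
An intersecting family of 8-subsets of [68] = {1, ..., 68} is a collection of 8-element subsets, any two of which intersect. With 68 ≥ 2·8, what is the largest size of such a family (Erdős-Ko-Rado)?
max |F| = C(67, 7) = 869648208

Erdős-Ko-Rado (1961): when n ≥ 2k, max |F| = C(n−1, k−1). The bound is attained by the star {A : i ∈ A} for any fixed i ∈ [n]. Here C(68−1, 8−1) = C(67, 7) = 869648208.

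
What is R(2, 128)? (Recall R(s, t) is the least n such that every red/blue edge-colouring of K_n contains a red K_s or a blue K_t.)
R(2, 128) = 128

R(2, k) = k for all k ≥ 2: in a 2-colouring of K_k, either some edge is red (a red K_2) or all edges are blue (a blue K_k). And K_{127} coloured all-blue has no blue K_128, so R(2, 128) > 127. Hence R(2, 128) = 128.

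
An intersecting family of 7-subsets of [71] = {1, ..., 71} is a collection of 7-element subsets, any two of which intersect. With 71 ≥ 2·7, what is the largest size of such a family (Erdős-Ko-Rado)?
max |F| = C(70, 6) = 131115985

Erdős-Ko-Rado (1961): when n ≥ 2k, max |F| = C(n−1, k−1). The bound is attained by the star {A : i ∈ A} for any fixed i ∈ [n]. Here C(71−1, 7−1) = C(70, 6) = 131115985.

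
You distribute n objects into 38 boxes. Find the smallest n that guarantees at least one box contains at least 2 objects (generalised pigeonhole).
n = (2 − 1)·38 + 1 = 39

By the generalised pigeonhole principle, to guarantee some box contains ≥ r objects we need more than (r − 1) · k objects total. Threshold: n = (r − 1) · k + 1. With r = 2 and k = 38: n = 1 · 38 + 1 = 38 + 1 = 39. For n = 38 = 1 · 38, we can put exactly 1 objects in every box, avoiding 2 in any single one — so 39 is tight.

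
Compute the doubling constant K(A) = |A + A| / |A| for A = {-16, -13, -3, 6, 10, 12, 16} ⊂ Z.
K = |A + A| / |A| = 25/7

Enumerate A + A = {a + b : a, b ∈ A}. With |A| = 7, there are |A|^2 = 49 ordered sum pairs; collecting distinct values, A + A = {-32, -29, -26, -19, -16, -10, -7, -6, -4, -3, -1, 0, 3, 7, 9, 12, 13, 16, 18, 20, 22, 24, 26, 28, 32}, so |A + A| = 25. Thus K = 25/7. For comparison, the minimum possible |A + A| over all 7-element sets is 2·7 − 1 = 13 (so min K = 13/7), attained only by arithmetic progressions.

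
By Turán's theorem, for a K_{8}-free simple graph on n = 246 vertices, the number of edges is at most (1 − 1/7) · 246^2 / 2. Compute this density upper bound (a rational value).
Turán density bound = (6/7) · 246^2/2 = 181548/7 ≈ 25935.4286

Turán's theorem: ex(n, K_{r+1}) is achieved by the complete r-partite Turán graph T(n, r) with parts as balanced as possible, and is at most (1 − 1/r) · n^2/2. For r = 7, n = 246: the density bound is (6/7) · 60516/2 = 181548/7 ≈ 25935.4286. The integer-valued extremum is e(T(246, 7)) = 25935, which is strictly less than the density bound 181548/7 since 7 ∤ 246 (the parts of T(246, 7) cannot all be equal).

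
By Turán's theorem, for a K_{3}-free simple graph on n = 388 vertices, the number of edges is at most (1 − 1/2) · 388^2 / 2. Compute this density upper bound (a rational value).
Turán density bound = (1/2) · 388^2/2 = 37636

Turán's theorem: ex(n, K_{r+1}) is achieved by the complete r-partite Turán graph T(n, r) with parts as balanced as possible, and is at most (1 − 1/r) · n^2/2. For r = 2, n = 388: the density bound is (1/2) · 150544/2 = 37636. Since 2 ∣ 388, the Turán graph T(388, 2) has parts of equal size 194, and its edge count e(T(388, 2)) = 37636 attains the density bound exactly.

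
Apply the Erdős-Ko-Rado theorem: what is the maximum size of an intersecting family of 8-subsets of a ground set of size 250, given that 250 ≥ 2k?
max |F| = C(249, 7) = 10814706462924

Erdős-Ko-Rado (1961): when n ≥ 2k, max |F| = C(n−1, k−1). The bound is attained by the star {A : i ∈ A} for any fixed i ∈ [n]. Here C(250−1, 8−1) = C(249, 7) = 10814706462924.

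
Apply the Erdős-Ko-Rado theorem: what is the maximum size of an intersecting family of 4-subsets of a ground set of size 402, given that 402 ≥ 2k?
max |F| = C(401, 3) = 10666600

Erdős-Ko-Rado (1961): when n ≥ 2k, max |F| = C(n−1, k−1). The bound is attained by the star {A : i ∈ A} for any fixed i ∈ [n]. Here C(402−1, 4−1) = C(401, 3) = 10666600.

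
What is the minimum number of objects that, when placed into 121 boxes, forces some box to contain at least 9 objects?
n = (9 − 1)·121 + 1 = 969

By the generalised pigeonhole principle, to guarantee some box contains ≥ r objects we need more than (r − 1) · k objects total. Threshold: n = (r − 1) · k + 1. With r = 9 and k = 121: n = 8 · 121 + 1 = 968 + 1 = 969. For n = 968 = 8 · 121, we can put exactly 8 objects in every box, avoiding 9 in any single one — so 969 is tight.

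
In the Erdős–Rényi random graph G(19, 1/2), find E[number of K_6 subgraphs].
E[# K_6] = C(19, 6) · (1/2)^C(6, 2) = 27132 / 2^15 = 6783/8192 ≈ 0.828003

For each 6-subset S of vertices (there are C(19, 6) = 27132 such S), let X_S = 1 if S induces a K_6 (all C(6, 2) = 15 edges present). Then P(X_S = 1) = (1/2)^15 = 1/32768. By linearity of expectation, E[# K_6] = C(19, 6) · (1/2)^15 = 27132 / 32768 = 6783/8192 ≈ 0.828003.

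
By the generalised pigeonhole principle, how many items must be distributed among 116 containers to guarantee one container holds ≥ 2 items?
n = (2 − 1)·116 + 1 = 117

By the generalised pigeonhole principle, to guarantee some box contains ≥ r objects we need more than (r − 1) · k objects total. Threshold: n = (r − 1) · k + 1. With r = 2 and k = 116: n = 1 · 116 + 1 = 116 + 1 = 117. For n = 116 = 1 · 116, we can put exactly 1 objects in every box, avoiding 2 in any single one — so 117 is tight.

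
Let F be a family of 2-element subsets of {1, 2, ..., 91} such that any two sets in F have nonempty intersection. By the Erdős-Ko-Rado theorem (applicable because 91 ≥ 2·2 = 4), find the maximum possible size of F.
max |F| = C(90, 1) = 90

Erdős-Ko-Rado (1961): when n ≥ 2k, max |F| = C(n−1, k−1). The bound is attained by the star {A : i ∈ A} for any fixed i ∈ [n]. Here C(91−1, 2−1) = C(90, 1) = 90.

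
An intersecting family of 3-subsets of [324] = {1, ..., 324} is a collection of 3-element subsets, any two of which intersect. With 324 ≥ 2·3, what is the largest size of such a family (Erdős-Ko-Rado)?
max |F| = C(323, 2) = 52003

Erdős-Ko-Rado (1961): when n ≥ 2k, max |F| = C(n−1, k−1). The bound is attained by the star {A : i ∈ A} for any fixed i ∈ [n]. Here C(324−1, 3−1) = C(323, 2) = 52003.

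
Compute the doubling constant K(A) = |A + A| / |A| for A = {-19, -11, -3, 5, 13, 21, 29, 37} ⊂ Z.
K = |A + A| / |A| = 15/8

Enumerate A + A = {a + b : a, b ∈ A}. With |A| = 8, there are |A|^2 = 64 ordered sum pairs; collecting distinct values, A + A = {-38, -30, -22, -14, -6, 2, 10, 18, 26, 34, 42, 50, 58, 66, 74}, so |A + A| = 15. Thus K = 15/8. Here |A + A| = 2|A| − 1 = 15, the minimum possible — so K = 15/8 is minimal, which holds iff A is an arithmetic progression.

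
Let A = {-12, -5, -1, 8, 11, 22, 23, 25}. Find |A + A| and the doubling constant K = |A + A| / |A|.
K = |A + A| / |A| = 33/8

Enumerate A + A = {a + b : a, b ∈ A}. With |A| = 8, there are |A|^2 = 64 ordered sum pairs; collecting distinct values, A + A = {-24, -17, -13, -10, -6, -4, -2, -1, 3, 6, 7, 10, 11, 13, 16, 17, 18, 19, 20, 21, 22, 24, 30, 31, 33, 34, 36, 44, 45, 46, 47, 48, 50}, so |A + A| = 33. Thus K = 33/8. For comparison, the minimum possible |A + A| over all 8-element sets is 2·8 − 1 = 15 (so min K = 15/8), attained only by arithmetic progressions.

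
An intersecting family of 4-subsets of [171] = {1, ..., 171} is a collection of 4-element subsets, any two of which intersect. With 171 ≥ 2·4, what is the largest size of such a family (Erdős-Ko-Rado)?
max |F| = C(170, 3) = 804440

Erdős-Ko-Rado (1961): when n ≥ 2k, max |F| = C(n−1, k−1). The bound is attained by the star {A : i ∈ A} for any fixed i ∈ [n]. Here C(171−1, 4−1) = C(170, 3) = 804440.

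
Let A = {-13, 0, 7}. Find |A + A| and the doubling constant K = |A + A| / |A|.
K = |A + A| / |A| = 6/3 = 2

Enumerate A + A = {a + b : a, b ∈ A}. With |A| = 3, there are |A|^2 = 9 ordered sum pairs; collecting distinct values, A + A = {-26, -13, -6, 0, 7, 14}, so |A + A| = 6. Thus K = 6/3 = 2. For comparison, the minimum possible |A + A| over all 3-element sets is 2·3 − 1 = 5 (so min K = 5/3), attained only by arithmetic progressions.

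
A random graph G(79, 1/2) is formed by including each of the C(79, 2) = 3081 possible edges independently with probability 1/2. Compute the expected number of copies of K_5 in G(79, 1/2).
E[# K_5] = C(79, 5) · (1/2)^C(5, 2) = 22537515 / 2^10 ≈ 22009.291992

For each 5-subset S of vertices (there are C(79, 5) = 22537515 such S), let X_S = 1 if S induces a K_5 (all C(5, 2) = 10 edges present). Then P(X_S = 1) = (1/2)^10 = 1/1024. By linearity of expectation, E[# K_5] = C(79, 5) · (1/2)^10 = 22537515 / 1024 ≈ 22009.291992.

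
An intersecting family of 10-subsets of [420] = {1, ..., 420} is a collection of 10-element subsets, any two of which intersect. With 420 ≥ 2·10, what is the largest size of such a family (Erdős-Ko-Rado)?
max |F| = C(419, 9) = 1005991207314658708

The Erdős-Ko-Rado theorem states: for n ≥ 2k, an intersecting family of k-subsets of an n-element set has size at most C(n − 1, k − 1), with equality for 'star' families {A ⊆ [n] : |A| = k, i ∈ A} (fix an element i). For n = 420, k = 10: C(419, 9) = 1005991207314658708.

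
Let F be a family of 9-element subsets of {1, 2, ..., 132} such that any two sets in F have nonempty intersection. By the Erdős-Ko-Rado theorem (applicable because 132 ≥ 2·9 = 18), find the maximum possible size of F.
max |F| = C(131, 8) = 1729815438000

Erdős-Ko-Rado (1961): when n ≥ 2k, max |F| = C(n−1, k−1). The bound is attained by the star {A : i ∈ A} for any fixed i ∈ [n]. Here C(132−1, 9−1) = C(131, 8) = 1729815438000.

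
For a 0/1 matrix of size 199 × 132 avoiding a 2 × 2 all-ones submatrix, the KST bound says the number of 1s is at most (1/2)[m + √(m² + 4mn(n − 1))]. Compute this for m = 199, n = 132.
z(199, 132; 2, 2) ≤ (1/2)[199 + √(199² + 4·199·132·131)] = (1/2)[199 + √13804033] = 1957.189

Kővári–Sós–Turán: let r_1, ..., r_199 be the row sums and z = Σ r_i the total number of 1s. Each pair of columns can share at most one row with both entries 1 (else a 2×2 all-ones block appears), so Σ_i C(r_i, 2) ≤ C(132, 2) = 8646. By convexity Σ_i C(r_i, 2) ≥ 199·C(z/199, 2) = z(z − 199)/(2·199), giving z² − 199z − 199·132·131 ≤ 0 and hence z ≤ (1/2)[199 + √(39601 + 4·3441108)] = (1/2)[199 + √13804033] ≈ (1/2)(199 + 3715.3779) = 1957.189.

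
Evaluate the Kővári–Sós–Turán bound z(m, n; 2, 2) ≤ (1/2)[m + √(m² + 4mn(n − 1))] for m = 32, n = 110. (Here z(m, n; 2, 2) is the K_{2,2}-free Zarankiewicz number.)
z(32, 110; 2, 2) ≤ (1/2)[32 + √(32² + 4·32·110·109)] = (1/2)[32 + √1535744] = 635.6257

Kővári–Sós–Turán: let r_1, ..., r_32 be the row sums and z = Σ r_i the total number of 1s. Each pair of columns can share at most one row with both entries 1 (else a 2×2 all-ones block appears), so Σ_i C(r_i, 2) ≤ C(110, 2) = 5995. By convexity Σ_i C(r_i, 2) ≥ 32·C(z/32, 2) = z(z − 32)/(2·32), giving z² − 32z − 32·110·109 ≤ 0 and hence z ≤ (1/2)[32 + √(1024 + 4·383680)] = (1/2)[32 + √1535744] ≈ (1/2)(32 + 1239.2514) = 635.6257.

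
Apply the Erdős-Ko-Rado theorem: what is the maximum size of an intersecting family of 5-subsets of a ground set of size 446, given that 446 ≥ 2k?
max |F| = C(445, 4) = 1611972895

Erdős-Ko-Rado (1961): when n ≥ 2k, max |F| = C(n−1, k−1). The bound is attained by the star {A : i ∈ A} for any fixed i ∈ [n]. Here C(446−1, 5−1) = C(445, 4) = 1611972895.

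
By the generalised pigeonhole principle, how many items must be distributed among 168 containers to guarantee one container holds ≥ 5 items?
n = (5 − 1)·168 + 1 = 673

By the generalised pigeonhole principle, to guarantee some box contains ≥ r objects we need more than (r − 1) · k objects total. Threshold: n = (r − 1) · k + 1. With r = 5 and k = 168: n = 4 · 168 + 1 = 672 + 1 = 673. For n = 672 = 4 · 168, we can put exactly 4 objects in every box, avoiding 5 in any single one — so 673 is tight.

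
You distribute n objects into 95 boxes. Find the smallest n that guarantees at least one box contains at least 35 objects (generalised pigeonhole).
n = (35 − 1)·95 + 1 = 3231

By the generalised pigeonhole principle, to guarantee some box contains ≥ r objects we need more than (r − 1) · k objects total. Threshold: n = (r − 1) · k + 1. With r = 35 and k = 95: n = 34 · 95 + 1 = 3230 + 1 = 3231. For n = 3230 = 34 · 95, we can put exactly 34 objects in every box, avoiding 35 in any single one — so 3231 is tight.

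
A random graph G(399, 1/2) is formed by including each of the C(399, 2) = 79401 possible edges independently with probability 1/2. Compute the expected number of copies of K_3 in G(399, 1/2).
E[# K_3] = C(399, 3) · (1/2)^C(3, 2) = 10507399 / 2^3 = 1313424.875

For each 3-subset S of vertices (there are C(399, 3) = 10507399 such S), let X_S = 1 if S induces a K_3 (all C(3, 2) = 3 edges present). Then P(X_S = 1) = (1/2)^3 = 1/8. By linearity of expectation, E[# K_3] = C(399, 3) · (1/2)^3 = 10507399 / 8 = 1313424.875.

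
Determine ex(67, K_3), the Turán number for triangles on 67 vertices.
ex(67, K_3) = ⌊67^2/4⌋ = 1122

Mantel (1907): a triangle-free graph on n vertices has at most ⌊n^2/4⌋ edges, with equality for the complete bipartite graph K_{⌊n/2⌋, ⌈n/2⌉}. For n = 67: ⌊67^2/4⌋ = ⌊4489/4⌋ = 1122. The extremal graph is K_{33, 34}, which has 33·34 = 1122 edges.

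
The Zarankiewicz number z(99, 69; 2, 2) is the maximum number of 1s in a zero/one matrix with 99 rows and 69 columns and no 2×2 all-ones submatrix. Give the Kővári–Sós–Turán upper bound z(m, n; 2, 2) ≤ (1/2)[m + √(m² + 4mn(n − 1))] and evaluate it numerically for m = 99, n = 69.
z(99, 69; 2, 2) ≤ (1/2)[99 + √(99² + 4·99·69·68)] = (1/2)[99 + √1867833] = 732.8434

Kővári–Sós–Turán: let r_1, ..., r_99 be the row sums and z = Σ r_i the total number of 1s. Each pair of columns can share at most one row with both entries 1 (else a 2×2 all-ones block appears), so Σ_i C(r_i, 2) ≤ C(69, 2) = 2346. By convexity Σ_i C(r_i, 2) ≥ 99·C(z/99, 2) = z(z − 99)/(2·99), giving z² − 99z − 99·69·68 ≤ 0 and hence z ≤ (1/2)[99 + √(9801 + 4·464508)] = (1/2)[99 + √1867833] ≈ (1/2)(99 + 1366.6869) = 732.8434.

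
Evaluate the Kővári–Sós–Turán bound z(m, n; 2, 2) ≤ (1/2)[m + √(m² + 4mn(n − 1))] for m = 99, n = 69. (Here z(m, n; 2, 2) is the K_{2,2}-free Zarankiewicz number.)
z(99, 69; 2, 2) ≤ (1/2)[99 + √(99² + 4·99·69·68)] = (1/2)[99 + √1867833] = 732.8434

Kővári–Sós–Turán: let r_1, ..., r_99 be the row sums and z = Σ r_i the total number of 1s. Each pair of columns can share at most one row with both entries 1 (else a 2×2 all-ones block appears), so Σ_i C(r_i, 2) ≤ C(69, 2) = 2346. By convexity Σ_i C(r_i, 2) ≥ 99·C(z/99, 2) = z(z − 99)/(2·99), giving z² − 99z − 99·69·68 ≤ 0 and hence z ≤ (1/2)[99 + √(9801 + 4·464508)] = (1/2)[99 + √1867833] ≈ (1/2)(99 + 1366.6869) = 732.8434.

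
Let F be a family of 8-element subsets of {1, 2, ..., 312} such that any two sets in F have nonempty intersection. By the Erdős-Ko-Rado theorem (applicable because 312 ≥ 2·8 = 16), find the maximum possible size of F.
max |F| = C(311, 7) = 52162738527405

The Erdős-Ko-Rado theorem states: for n ≥ 2k, an intersecting family of k-subsets of an n-element set has size at most C(n − 1, k − 1), with equality for 'star' families {A ⊆ [n] : |A| = k, i ∈ A} (fix an element i). For n = 312, k = 8: C(311, 7) = 52162738527405.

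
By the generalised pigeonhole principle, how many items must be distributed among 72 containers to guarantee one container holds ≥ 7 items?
n = (7 − 1)·72 + 1 = 433

By the generalised pigeonhole principle, to guarantee some box contains ≥ r objects we need more than (r − 1) · k objects total. Threshold: n = (r − 1) · k + 1. With r = 7 and k = 72: n = 6 · 72 + 1 = 432 + 1 = 433. For n = 432 = 6 · 72, we can put exactly 6 objects in every box, avoiding 7 in any single one — so 433 is tight.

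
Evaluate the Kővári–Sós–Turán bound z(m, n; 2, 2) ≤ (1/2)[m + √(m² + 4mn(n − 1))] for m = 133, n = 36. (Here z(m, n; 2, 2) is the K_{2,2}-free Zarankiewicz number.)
z(133, 36; 2, 2) ≤ (1/2)[133 + √(133² + 4·133·36·35)] = (1/2)[133 + √688009] = 481.2315

Kővári–Sós–Turán: let r_1, ..., r_133 be the row sums and z = Σ r_i the total number of 1s. Each pair of columns can share at most one row with both entries 1 (else a 2×2 all-ones block appears), so Σ_i C(r_i, 2) ≤ C(36, 2) = 630. By convexity Σ_i C(r_i, 2) ≥ 133·C(z/133, 2) = z(z − 133)/(2·133), giving z² − 133z − 133·36·35 ≤ 0 and hence z ≤ (1/2)[133 + √(17689 + 4·167580)] = (1/2)[133 + √688009] ≈ (1/2)(133 + 829.4631) = 481.2315.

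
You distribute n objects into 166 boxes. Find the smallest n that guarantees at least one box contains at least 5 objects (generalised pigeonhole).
n = (5 − 1)·166 + 1 = 665

By the generalised pigeonhole principle, to guarantee some box contains ≥ r objects we need more than (r − 1) · k objects total. Threshold: n = (r − 1) · k + 1. With r = 5 and k = 166: n = 4 · 166 + 1 = 664 + 1 = 665. For n = 664 = 4 · 166, we can put exactly 4 objects in every box, avoiding 5 in any single one — so 665 is tight.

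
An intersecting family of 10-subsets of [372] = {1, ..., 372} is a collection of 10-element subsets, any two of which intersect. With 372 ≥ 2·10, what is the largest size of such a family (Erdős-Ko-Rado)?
max |F| = C(371, 9) = 332762829466097030

Erdős-Ko-Rado (1961): when n ≥ 2k, max |F| = C(n−1, k−1). The bound is attained by the star {A : i ∈ A} for any fixed i ∈ [n]. Here C(372−1, 10−1) = C(371, 9) = 332762829466097030.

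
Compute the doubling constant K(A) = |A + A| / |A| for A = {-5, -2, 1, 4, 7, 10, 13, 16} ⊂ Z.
K = |A + A| / |A| = 15/8

Enumerate A + A = {a + b : a, b ∈ A}. With |A| = 8, there are |A|^2 = 64 ordered sum pairs; collecting distinct values, A + A = {-10, -7, -4, -1, 2, 5, 8, 11, 14, 17, 20, 23, 26, 29, 32}, so |A + A| = 15. Thus K = 15/8. Here |A + A| = 2|A| − 1 = 15, the minimum possible — so K = 15/8 is minimal, which holds iff A is an arithmetic progression.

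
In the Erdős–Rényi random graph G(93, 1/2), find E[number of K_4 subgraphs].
E[# K_4] = C(93, 4) · (1/2)^C(4, 2) = 2919735 / 2^6 = 45620.859375

For each 4-subset S of vertices (there are C(93, 4) = 2919735 such S), let X_S = 1 if S induces a K_4 (all C(4, 2) = 6 edges present). Then P(X_S = 1) = (1/2)^6 = 1/64. By linearity of expectation, E[# K_4] = C(93, 4) · (1/2)^6 = 2919735 / 64 = 45620.859375.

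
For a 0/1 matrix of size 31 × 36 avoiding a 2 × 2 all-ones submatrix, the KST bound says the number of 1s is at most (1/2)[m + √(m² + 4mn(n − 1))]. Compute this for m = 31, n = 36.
z(31, 36; 2, 2) ≤ (1/2)[31 + √(31² + 4·31·36·35)] = (1/2)[31 + √157201] = 213.7429

Kővári–Sós–Turán: let r_1, ..., r_31 be the row sums and z = Σ r_i the total number of 1s. Each pair of columns can share at most one row with both entries 1 (else a 2×2 all-ones block appears), so Σ_i C(r_i, 2) ≤ C(36, 2) = 630. By convexity Σ_i C(r_i, 2) ≥ 31·C(z/31, 2) = z(z − 31)/(2·31), giving z² − 31z − 31·36·35 ≤ 0 and hence z ≤ (1/2)[31 + √(961 + 4·39060)] = (1/2)[31 + √157201] ≈ (1/2)(31 + 396.4858) = 213.7429.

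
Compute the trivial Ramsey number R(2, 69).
R(2, 69) = 69

R(2, k) = k for all k ≥ 2: in a 2-colouring of K_k, either some edge is red (a red K_2) or all edges are blue (a blue K_k). And K_{68} coloured all-blue has no blue K_69, so R(2, 69) > 68. Hence R(2, 69) = 69.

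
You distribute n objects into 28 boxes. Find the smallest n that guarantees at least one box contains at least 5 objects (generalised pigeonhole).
n = (5 − 1)·28 + 1 = 113

By the generalised pigeonhole principle, to guarantee some box contains ≥ r objects we need more than (r − 1) · k objects total. Threshold: n = (r − 1) · k + 1. With r = 5 and k = 28: n = 4 · 28 + 1 = 112 + 1 = 113. For n = 112 = 4 · 28, we can put exactly 4 objects in every box, avoiding 5 in any single one — so 113 is tight.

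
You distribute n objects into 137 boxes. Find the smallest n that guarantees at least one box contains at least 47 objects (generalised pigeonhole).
n = (47 − 1)·137 + 1 = 6303

By the generalised pigeonhole principle, to guarantee some box contains ≥ r objects we need more than (r − 1) · k objects total. Threshold: n = (r − 1) · k + 1. With r = 47 and k = 137: n = 46 · 137 + 1 = 6302 + 1 = 6303. For n = 6302 = 46 · 137, we can put exactly 46 objects in every box, avoiding 47 in any single one — so 6303 is tight.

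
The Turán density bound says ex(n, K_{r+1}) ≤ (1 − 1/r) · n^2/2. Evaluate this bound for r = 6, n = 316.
Turán density bound = (5/6) · 316^2/2 = 124820/3 ≈ 41606.6667

Turán's theorem: ex(n, K_{r+1}) is achieved by the complete r-partite Turán graph T(n, r) with parts as balanced as possible, and is at most (1 − 1/r) · n^2/2. For r = 6, n = 316: the density bound is (5/6) · 99856/2 = 124820/3 ≈ 41606.6667. The integer-valued extremum is e(T(316, 6)) = 41606, which is strictly less than the density bound 124820/3 since 6 ∤ 316 (the parts of T(316, 6) cannot all be equal).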